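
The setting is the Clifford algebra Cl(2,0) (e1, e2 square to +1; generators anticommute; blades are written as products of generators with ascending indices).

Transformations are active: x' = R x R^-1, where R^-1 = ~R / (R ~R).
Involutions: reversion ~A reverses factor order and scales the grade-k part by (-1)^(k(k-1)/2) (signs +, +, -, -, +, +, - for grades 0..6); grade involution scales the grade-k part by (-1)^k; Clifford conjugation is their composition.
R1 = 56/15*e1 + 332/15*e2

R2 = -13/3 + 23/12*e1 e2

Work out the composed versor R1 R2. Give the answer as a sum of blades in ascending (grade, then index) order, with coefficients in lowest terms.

Distribute over the terms of R1 (each basis-blade product reordered to ascending indices, repeated generators contracted through their squares):
(56/15*e1) R2 = -728/45*e1 + 322/45*e2
(332/15*e2) R2 = -1909/45*e1 - 4316/45*e2
Summing the partial products and collecting blades:
Answer: -293/5*e1 - 3994/45*e2


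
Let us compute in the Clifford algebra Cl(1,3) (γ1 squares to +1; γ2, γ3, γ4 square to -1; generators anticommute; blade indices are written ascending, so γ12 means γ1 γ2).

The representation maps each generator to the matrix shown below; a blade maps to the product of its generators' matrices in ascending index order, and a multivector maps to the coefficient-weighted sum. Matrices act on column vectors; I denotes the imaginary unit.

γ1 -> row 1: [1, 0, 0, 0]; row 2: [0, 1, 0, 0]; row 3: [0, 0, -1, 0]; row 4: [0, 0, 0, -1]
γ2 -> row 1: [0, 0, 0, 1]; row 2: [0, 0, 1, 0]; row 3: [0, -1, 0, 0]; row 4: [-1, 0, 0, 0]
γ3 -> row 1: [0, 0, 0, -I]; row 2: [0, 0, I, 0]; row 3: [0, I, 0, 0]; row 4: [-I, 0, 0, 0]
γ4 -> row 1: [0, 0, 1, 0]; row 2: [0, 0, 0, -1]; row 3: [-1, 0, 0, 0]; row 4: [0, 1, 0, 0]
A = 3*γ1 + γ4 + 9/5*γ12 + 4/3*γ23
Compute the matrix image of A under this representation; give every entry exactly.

Bivector images (products of the table entries): rho(γ12) = rho(γ1)rho(γ2) = row 1: [0, 0, 0, 1]; row 2: [0, 0, 1, 0]; row 3: [0, 1, 0, 0]; row 4: [1, 0, 0, 0]; rho(γ23) = rho(γ2)rho(γ3) = row 1: [-I, 0, 0, 0]; row 2: [0, I, 0, 0]; row 3: [0, 0, -I, 0]; row 4: [0, 0, 0, I].
M = (3)*rho(γ1) + (1)*rho(γ4) + (9/5)*rho(γ12) + (4/3)*rho(γ23), summed entrywise:
Answer: row 1: [3 - 4*I/3, 0, 1, 9/5]; row 2: [0, 3 + 4*I/3, 9/5, -1]; row 3: [-1, 9/5, -3 - 4*I/3, 0]; row 4: [9/5, 1, 0, -3 + 4*I/3]


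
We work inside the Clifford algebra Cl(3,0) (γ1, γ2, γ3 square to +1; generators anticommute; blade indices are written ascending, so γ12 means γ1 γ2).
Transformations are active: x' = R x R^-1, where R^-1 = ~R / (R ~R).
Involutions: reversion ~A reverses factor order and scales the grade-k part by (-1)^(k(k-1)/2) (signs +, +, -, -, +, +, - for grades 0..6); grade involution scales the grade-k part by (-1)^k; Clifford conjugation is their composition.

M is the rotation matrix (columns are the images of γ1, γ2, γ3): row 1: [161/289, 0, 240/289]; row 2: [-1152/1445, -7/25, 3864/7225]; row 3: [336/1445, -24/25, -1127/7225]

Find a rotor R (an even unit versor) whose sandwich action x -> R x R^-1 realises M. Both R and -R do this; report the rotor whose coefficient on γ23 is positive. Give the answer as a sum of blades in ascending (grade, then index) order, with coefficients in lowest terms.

Method: write R = a + b12*γ12 + b13*γ13 + b23*γ23 with a^2 + b12^2 + b13^2 + b23^2 = 1 (so R^-1 = ~R). Expanding the columns R e_j ~R gives tr M = 4a^2 - 1 and, from the antisymmetric part, M21 - M12 = -4a*b12, M13 - M31 = 4a*b13, M32 - M23 = -4a*b23.
Here tr M = 35/289, so a^2 = (1 + tr M)/4 = 81/289 and a = ±9/17. Taking a = 9/17: M21 - M12 = -1152/1445, M13 - M31 = 864/1445, M32 - M23 = -432/289, giving b12 = 32/85, b13 = 24/85, b23 = 12/17, i.e. R = 9/17 + 32/85*γ12 + 24/85*γ13 + 12/17*γ23.
Its γ23 coefficient is already positive.
Answer: 9/17 + 32/85*γ12 + 24/85*γ13 + 12/17*γ23. Note: both R and -R realise this M (trace 35/289); the covering map identifies them, and the γ23-coefficient sign is the tie-breaker.


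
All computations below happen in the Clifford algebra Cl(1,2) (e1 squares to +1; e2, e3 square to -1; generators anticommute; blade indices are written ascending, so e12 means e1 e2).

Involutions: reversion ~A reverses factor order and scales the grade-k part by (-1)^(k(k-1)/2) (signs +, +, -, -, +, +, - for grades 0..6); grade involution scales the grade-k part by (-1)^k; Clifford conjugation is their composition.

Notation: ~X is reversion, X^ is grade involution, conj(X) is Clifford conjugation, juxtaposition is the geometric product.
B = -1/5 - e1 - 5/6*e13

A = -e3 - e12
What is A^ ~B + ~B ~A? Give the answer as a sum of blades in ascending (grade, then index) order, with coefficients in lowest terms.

first term: 5/6*e1 - e2 - 1/5*e3 + 1/5*e12 + e13 + 5/6*e23
second term: 5/6*e1 - e2 + 1/5*e3 - 1/5*e12 + e13 + 5/6*e23
Answer: 5/3*e1 - 2*e2 + 2*e13 + 5/3*e23


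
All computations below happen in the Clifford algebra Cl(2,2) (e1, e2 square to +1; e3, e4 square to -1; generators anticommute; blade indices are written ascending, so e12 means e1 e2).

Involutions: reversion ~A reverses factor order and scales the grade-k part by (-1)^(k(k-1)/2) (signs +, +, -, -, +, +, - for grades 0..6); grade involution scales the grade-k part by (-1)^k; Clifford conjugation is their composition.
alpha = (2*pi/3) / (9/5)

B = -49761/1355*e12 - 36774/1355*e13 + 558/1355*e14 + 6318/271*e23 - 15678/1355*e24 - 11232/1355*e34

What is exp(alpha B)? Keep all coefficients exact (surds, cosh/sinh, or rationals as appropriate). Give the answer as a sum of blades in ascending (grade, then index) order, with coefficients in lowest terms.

B^2 term by term: the squares give (-49761/1355)^2*(e12)^2 + (-36774/1355)^2*(e13)^2 + (558/1355)^2*(e14)^2 + (6318/271)^2*(e23)^2 + (-15678/1355)^2*(e24)^2 + (-11232/1355)^2*(e34)^2 = 2476157121/1836025*(-1) + 1352327076/1836025*(+1) + 311364/1836025*(+1) + 39917124/73441*(+1) + 245799684/1836025*(+1) + 126157824/1836025*(-1) = -81/25 (each basis 2-blade squares to minus the product of its generators' squares); cross terms between blades sharing an index anticommute and cancel; the commuting (index-disjoint) pairs give grade-4 terms 2*c*c'*(blade product), which cancel blade by blade — e1234: 1117831104/1836025 - 1153085544/1836025 + 7050888/367205 = 0 — confirming B is simple. So B^2 = -81/25.
B^2 = -81/25 — since the square is negative, the closed form is circular: l = 9/5, alpha*l = 2*pi/3, so exp(alpha B) = cos(2*pi/3) + (sin(2*pi/3)/(9/5))*B = -1/2 + (5*sqrt(3)/18)*B.
Answer: -1/2 - 5529*sqrt(3)/542*e12 - 2043*sqrt(3)/271*e13 + 31*sqrt(3)/271*e14 + 1755*sqrt(3)/271*e23 - 871*sqrt(3)/271*e24 - 624*sqrt(3)/271*e34


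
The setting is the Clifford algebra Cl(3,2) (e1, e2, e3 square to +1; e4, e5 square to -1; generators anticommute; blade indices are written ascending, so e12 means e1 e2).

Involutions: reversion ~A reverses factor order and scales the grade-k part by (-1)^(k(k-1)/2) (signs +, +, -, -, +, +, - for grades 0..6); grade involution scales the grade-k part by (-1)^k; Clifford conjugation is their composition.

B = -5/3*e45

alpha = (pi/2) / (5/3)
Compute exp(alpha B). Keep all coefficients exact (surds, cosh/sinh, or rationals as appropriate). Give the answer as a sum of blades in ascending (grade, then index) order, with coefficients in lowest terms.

B^2 = (-5/3)^2*(e45)^2 = 25/9*(-1) = -25/9 (a basis 2-blade squares to minus the product of its generators' squares).
B^2 = -25/9 — since the square is negative, the closed form is circular: l = 5/3, alpha*l = pi/2, so exp(alpha B) = cos(pi/2) + (sin(pi/2)/(5/3))*B = 0 + (3/5)*B.
Answer: -e45


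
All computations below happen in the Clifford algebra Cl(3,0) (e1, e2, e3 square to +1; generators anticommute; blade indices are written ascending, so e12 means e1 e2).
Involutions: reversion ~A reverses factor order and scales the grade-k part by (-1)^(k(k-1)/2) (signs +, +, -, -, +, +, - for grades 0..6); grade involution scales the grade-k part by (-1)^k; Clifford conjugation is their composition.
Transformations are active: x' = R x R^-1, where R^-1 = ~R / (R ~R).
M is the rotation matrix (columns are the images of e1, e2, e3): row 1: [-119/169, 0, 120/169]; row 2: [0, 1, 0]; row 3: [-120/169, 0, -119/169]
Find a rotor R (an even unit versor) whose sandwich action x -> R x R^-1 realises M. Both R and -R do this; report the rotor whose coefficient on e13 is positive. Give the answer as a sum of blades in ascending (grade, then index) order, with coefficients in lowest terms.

Method: write R = a + b12*e12 + b13*e13 + b23*e23 with a^2 + b12^2 + b13^2 + b23^2 = 1 (so R^-1 = ~R). Expanding the columns R e_j ~R gives tr M = 4a^2 - 1 and, from the antisymmetric part, M21 - M12 = -4a*b12, M13 - M31 = 4a*b13, M32 - M23 = -4a*b23.
Here tr M = -69/169, so a^2 = (1 + tr M)/4 = 25/169 and a = ±5/13. Taking a = 5/13: M21 - M12 = 0, M13 - M31 = 240/169, M32 - M23 = 0, giving b12 = 0, b13 = 12/13, b23 = 0, i.e. R = 5/13 + 12/13*e13.
Its e13 coefficient is already positive.
Answer: 5/13 + 12/13*e13. Key observation: the double cover Spin(3) -> SO(3) sends R and -R to the same matrix (trace -69/169 here), so the stated sign of the e13 coefficient is what selects one sheet.


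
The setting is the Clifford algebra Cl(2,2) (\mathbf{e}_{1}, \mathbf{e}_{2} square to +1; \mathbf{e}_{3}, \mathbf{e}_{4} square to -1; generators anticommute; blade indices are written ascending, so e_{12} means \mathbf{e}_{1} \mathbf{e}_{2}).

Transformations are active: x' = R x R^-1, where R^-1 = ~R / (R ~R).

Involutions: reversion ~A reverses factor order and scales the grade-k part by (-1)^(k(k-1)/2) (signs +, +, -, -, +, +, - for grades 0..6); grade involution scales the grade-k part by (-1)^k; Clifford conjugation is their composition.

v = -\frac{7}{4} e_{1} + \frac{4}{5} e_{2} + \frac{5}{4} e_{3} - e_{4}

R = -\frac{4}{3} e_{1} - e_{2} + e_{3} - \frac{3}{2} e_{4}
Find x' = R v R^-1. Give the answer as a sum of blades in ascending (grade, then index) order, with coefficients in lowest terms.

~R = -\frac{4}{3} e_{1} - e_{2} + e_{3} - \frac{3}{2} e_{4}, and R ~R = -\frac{17}{36}, so R^-1 = ~R / (-\frac{17}{36}).
R v = -\frac{73}{60} - \frac{169}{60} e_{12} + \frac{1}{12} e_{13} - \frac{31}{24} e_{14} - \frac{41}{20} e_{23} + \frac{11}{5} e_{24} + \frac{7}{8} e_{34}
Answer: -\frac{1741}{340} e_{1} - \frac{506}{85} e_{2} + \frac{1327}{340} e_{3} - \frac{572}{85} e_{4}


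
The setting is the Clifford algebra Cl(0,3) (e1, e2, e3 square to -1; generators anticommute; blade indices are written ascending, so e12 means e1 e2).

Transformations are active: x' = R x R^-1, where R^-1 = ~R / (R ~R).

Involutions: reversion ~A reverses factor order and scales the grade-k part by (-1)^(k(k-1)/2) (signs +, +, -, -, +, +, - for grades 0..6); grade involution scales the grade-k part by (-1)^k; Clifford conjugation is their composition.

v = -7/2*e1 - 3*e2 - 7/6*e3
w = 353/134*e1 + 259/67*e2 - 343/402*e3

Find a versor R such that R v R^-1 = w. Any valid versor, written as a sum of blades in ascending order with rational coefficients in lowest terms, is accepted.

Key observation: q(v) = q(w) = -407/18 (sandwiches preserve the norm), so R = v + w = -58/67*e1 + 58/67*e2 - 406/201*e3 works whenever it is invertible — the component of v along it is kept and (v - w)/2 reverses, sending v to w.
Answer: -58/67*e1 + 58/67*e2 - 406/201*e3


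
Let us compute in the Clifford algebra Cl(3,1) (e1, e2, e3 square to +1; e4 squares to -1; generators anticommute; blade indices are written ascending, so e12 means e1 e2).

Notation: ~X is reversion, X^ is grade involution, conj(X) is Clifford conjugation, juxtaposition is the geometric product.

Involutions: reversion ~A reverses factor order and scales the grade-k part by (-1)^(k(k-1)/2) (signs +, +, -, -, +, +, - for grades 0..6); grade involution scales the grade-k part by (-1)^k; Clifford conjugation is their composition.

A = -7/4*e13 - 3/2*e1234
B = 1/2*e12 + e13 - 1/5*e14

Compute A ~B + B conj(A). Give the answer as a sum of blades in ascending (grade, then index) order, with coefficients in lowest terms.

first term: -7/4 + 23/40*e23 + 3/2*e24 - 2/5*e34
second term: -7/4 - 23/40*e23 - 3/2*e24 + 2/5*e34
Answer: -7/2


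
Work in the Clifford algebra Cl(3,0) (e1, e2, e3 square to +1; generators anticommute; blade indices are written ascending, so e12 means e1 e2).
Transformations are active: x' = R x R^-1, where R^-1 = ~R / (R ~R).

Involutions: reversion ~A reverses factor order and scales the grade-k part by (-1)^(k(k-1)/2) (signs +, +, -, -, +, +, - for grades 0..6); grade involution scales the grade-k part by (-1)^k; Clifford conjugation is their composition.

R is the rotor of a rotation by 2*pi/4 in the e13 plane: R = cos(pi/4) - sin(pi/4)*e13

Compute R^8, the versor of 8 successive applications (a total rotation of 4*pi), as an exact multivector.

Because a rotor carries half the rotation angle, composing 8 copies of this e13-plane rotor multiplies the phase: 8*(pi/4) = 2*pi, hence R^8 = cos(2*pi) - sin(2*pi)*e13.
cos(2*pi) = 1 and sin(2*pi) = 0, so R^8 = 1. The total rotation 4*pi is 2 full turns, so every vector returns to itself, yet the rotor is +1, back on the identity sheet (an even number of 2*pi turns).
Answer: 1


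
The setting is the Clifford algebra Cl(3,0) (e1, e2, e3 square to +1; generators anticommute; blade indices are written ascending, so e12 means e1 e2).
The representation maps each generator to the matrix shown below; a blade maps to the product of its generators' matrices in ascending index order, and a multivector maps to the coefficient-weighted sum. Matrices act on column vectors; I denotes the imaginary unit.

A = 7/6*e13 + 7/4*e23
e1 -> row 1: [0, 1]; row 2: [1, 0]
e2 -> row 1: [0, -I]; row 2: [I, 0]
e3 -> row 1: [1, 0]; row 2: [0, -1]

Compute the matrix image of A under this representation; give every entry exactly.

Bivector images (products of the table entries): rho(e13) = rho(e1)rho(e3) = row 1: [0, -1]; row 2: [1, 0]; rho(e23) = rho(e2)rho(e3) = row 1: [0, I]; row 2: [I, 0].
M = (7/6)*rho(e13) + (7/4)*rho(e23), summed entrywise:
Answer: row 1: [0, -7/6 + 7*I/4]; row 2: [7/6 + 7*I/4, 0]


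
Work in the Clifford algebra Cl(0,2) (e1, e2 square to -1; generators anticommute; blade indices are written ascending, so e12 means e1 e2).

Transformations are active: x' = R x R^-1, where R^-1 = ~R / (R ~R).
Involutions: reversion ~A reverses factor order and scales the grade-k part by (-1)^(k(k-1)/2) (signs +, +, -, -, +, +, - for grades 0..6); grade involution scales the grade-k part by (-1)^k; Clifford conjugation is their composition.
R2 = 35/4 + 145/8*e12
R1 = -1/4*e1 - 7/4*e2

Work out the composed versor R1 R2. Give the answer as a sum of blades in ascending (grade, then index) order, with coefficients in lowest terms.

Distribute over the terms of R1 (each basis-blade product reordered to ascending indices, repeated generators contracted through their squares):
(-1/4*e1) R2 = -35/16*e1 + 145/32*e2
(-7/4*e2) R2 = -1015/32*e1 - 245/16*e2
Summing the partial products and collecting blades:
Answer: -1085/32*e1 - 345/32*e2


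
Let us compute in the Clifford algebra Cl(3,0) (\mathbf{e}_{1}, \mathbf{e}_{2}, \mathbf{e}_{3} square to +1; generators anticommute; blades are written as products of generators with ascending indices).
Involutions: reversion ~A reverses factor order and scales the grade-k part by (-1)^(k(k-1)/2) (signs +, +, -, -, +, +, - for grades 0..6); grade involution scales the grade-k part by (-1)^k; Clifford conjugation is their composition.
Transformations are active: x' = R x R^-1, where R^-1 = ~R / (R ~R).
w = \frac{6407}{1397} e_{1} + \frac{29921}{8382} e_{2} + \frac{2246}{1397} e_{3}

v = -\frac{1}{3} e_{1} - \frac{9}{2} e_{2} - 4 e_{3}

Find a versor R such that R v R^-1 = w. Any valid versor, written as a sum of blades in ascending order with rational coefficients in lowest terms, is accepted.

Why this works: both vectors square to \frac{1309}{36}, so q(v) = q(w) and R = v + w = \frac{17824}{4191} e_{1} - \frac{3899}{4191} e_{2} - \frac{3342}{1397} e_{3} carries v to w — its own direction survives, the complement (v - w)/2 flips.
Answer: \frac{17824}{4191} e_{1} - \frac{3899}{4191} e_{2} - \frac{3342}{1397} e_{3}


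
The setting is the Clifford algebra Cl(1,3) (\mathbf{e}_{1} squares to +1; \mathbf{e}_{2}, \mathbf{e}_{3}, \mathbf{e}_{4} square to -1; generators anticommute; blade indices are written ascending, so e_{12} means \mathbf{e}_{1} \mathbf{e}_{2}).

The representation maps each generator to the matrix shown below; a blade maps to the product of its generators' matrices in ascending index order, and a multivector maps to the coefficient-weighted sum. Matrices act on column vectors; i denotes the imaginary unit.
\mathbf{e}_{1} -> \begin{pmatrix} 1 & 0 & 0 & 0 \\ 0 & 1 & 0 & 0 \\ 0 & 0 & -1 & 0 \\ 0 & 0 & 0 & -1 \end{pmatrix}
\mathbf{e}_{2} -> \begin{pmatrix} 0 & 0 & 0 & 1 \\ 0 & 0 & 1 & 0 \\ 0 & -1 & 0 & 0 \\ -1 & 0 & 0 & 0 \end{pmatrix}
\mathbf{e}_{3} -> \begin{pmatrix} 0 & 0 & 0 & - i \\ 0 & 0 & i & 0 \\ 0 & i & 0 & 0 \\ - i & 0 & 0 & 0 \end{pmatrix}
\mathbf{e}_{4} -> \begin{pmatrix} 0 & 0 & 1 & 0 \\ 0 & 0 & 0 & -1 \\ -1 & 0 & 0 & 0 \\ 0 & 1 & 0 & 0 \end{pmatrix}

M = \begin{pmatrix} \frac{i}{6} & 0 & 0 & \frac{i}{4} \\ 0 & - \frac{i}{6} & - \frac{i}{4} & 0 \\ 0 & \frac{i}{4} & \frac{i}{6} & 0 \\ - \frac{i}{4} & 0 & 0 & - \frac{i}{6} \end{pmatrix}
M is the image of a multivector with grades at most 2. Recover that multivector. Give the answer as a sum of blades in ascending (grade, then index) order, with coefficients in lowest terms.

Method: the blade images are trace-orthogonal — tr(rho(e_A) rho(e_B)^-1) = 4 if A = B and 0 otherwise — and rho(e_A)^-1 = (e_A)^2 * rho(e_A) with (e_A)^2 = +1 or -1, so the coefficient of e_A in the preimage is (e_A)^2 * tr(M rho(e_A))/4.
Nonzero projections over blades of grade <= 2: e_{13}: (e_{13})^2 = +1, tr(M rho(e_{13})) = -1, coefficient -\frac{1}{4}; e_{23}: (e_{23})^2 = -1, tr(M rho(e_{23})) = \frac{2}{3}, coefficient -\frac{1}{6}. Every other blade of grade <= 2 projects to 0.
Answer: -\frac{1}{4} e_{13} - \frac{1}{6} e_{23}


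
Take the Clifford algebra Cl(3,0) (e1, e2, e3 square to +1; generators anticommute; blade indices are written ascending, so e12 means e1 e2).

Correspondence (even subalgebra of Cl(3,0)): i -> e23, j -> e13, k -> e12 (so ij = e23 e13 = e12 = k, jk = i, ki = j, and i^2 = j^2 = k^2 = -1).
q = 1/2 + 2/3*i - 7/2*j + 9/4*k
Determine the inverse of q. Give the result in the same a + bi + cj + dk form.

In blades: q = 1/2 + 9/4*e12 - 7/2*e13 + 2/3*e23.
With qbar = 1/2 - 9/4*e12 + 7/2*e13 - 2/3*e23 (scalar fixed, mapped units negated), q qbar = 2593/144 (the sum of squared coefficients), so q^-1 = qbar / (2593/144) = 72/2593 - 324/2593*e12 + 504/2593*e13 - 96/2593*e23; translating back:
Answer: 72/2593 - 96/2593*i + 504/2593*j - 324/2593*k


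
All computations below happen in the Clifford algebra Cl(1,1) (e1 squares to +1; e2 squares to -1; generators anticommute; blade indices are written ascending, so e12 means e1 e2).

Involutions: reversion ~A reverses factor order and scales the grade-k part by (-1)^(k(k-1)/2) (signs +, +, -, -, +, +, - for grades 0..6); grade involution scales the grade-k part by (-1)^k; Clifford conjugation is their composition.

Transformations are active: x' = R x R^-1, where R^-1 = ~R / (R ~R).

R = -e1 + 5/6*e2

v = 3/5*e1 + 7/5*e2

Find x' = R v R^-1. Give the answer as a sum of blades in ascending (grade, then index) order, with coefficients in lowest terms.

~R = -e1 + 5/6*e2, and R ~R = 11/36, so R^-1 = ~R / (11/36).
R v = -53/30 - 19/10*e12
Answer: 603/55*e1 - 607/55*e2


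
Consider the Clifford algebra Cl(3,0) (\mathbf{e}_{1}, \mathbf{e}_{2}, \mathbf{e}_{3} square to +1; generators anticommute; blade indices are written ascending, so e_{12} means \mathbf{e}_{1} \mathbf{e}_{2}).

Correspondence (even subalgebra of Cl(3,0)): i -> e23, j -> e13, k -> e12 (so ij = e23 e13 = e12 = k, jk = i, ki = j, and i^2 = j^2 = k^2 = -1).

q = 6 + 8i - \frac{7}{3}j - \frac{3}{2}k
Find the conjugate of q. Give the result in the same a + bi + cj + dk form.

In blades: q = 6 - \frac{3}{2} e_{12} - \frac{7}{3} e_{13} + 8 e_{23}.
Quaternion conjugation is reversion on the even subalgebra: the scalar is fixed and every grade-2 blade flips sign, giving 6 + \frac{3}{2} e_{12} + \frac{7}{3} e_{13} - 8 e_{23}; translating back:
Answer: 6 - 8i + \frac{7}{3}j + \frac{3}{2}k


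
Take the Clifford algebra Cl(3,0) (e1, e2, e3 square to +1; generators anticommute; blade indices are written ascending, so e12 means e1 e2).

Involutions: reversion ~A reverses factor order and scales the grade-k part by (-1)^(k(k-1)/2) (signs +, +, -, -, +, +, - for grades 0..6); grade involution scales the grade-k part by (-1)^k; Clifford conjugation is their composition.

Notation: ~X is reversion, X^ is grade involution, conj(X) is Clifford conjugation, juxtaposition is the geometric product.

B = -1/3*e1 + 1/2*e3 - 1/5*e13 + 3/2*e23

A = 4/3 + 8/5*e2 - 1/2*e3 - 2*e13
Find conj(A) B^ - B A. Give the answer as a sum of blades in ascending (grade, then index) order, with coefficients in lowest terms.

first term: 3/20 - 41/90*e1 - 3/4*e2 - 56/15*e3 - 37/15*e12 - 13/30*e13 + 14/5*e23 - 8/25*e123
second term: -13/20 + 59/90*e1 - 3/4*e2 - 16/15*e3 - 53/15*e12 - 1/10*e13 + 6/5*e23 + 8/25*e123
Answer: 4/5 - 10/9*e1 - 8/3*e3 + 16/15*e12 - 1/3*e13 + 8/5*e23 - 16/25*e123


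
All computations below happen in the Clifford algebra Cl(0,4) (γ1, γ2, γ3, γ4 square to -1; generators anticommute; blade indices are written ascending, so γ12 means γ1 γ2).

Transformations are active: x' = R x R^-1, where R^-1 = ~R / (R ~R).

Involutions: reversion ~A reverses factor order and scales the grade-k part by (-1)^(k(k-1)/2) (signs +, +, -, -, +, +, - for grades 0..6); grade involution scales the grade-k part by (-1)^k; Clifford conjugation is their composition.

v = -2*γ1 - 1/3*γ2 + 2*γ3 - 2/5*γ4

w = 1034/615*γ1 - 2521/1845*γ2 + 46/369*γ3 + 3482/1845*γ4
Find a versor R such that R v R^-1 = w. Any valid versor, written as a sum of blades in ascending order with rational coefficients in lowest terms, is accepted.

Since q(v) = q(w) = -1861/225, the sum R = v + w = -196/615*γ1 - 3136/1845*γ2 + 784/369*γ3 + 2744/1845*γ4 does the job whenever invertible.
Answer: -196/615*γ1 - 3136/1845*γ2 + 784/369*γ3 + 2744/1845*γ4


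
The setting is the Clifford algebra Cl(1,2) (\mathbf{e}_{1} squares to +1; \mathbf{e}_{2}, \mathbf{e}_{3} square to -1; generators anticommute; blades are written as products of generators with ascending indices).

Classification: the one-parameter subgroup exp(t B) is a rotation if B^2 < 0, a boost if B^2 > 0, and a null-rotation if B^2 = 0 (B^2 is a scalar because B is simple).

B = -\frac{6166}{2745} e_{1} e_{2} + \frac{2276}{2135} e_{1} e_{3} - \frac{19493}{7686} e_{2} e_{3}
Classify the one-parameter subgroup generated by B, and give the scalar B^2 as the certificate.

B^2 term by term: the squares give (-\frac{6166}{2745})^2*(e_{1} e_{2})^2 + (\frac{2276}{2135})^2*(e_{1} e_{3})^2 + (-\frac{19493}{7686})^2*(e_{2} e_{3})^2 = \frac{38019556}{7535025}*(+1) + \frac{5180176}{4558225}*(+1) + \frac{379977049}{59074596}*(-1) = -\frac{1}{4} (each basis 2-blade squares to minus the product of its generators' squares); cross terms between blades sharing an index anticommute and cancel. So B^2 = -\frac{1}{4}.
Answer: rotation, certificate B^2 = -\frac{1}{4}. Certificate logic: -\frac{1}{4} is a conjugation-invariant scalar, so its sign fixes rotation versus boost versus null-rotation outright.


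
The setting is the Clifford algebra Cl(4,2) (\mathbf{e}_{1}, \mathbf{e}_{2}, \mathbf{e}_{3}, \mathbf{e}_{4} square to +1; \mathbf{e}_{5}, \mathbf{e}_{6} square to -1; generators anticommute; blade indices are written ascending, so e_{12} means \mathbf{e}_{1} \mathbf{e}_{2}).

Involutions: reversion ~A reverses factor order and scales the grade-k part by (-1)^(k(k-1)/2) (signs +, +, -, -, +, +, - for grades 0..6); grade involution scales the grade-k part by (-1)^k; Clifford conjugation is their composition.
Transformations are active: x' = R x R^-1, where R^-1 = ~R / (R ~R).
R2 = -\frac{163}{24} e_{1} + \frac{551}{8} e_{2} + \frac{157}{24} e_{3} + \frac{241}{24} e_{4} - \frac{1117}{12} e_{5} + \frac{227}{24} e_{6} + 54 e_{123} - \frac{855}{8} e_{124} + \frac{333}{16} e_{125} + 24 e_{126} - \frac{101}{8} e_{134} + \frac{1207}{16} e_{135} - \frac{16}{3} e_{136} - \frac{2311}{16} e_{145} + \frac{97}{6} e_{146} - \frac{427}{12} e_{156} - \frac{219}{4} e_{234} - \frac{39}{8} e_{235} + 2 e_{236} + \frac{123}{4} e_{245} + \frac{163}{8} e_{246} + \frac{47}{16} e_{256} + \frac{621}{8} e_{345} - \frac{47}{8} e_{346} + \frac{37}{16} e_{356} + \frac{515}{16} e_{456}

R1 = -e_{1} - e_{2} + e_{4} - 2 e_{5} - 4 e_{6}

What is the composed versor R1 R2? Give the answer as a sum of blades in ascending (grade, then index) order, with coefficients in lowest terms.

Distribute over the terms of R1 (each basis-blade product reordered to ascending indices, repeated generators contracted through their squares):
(-e_{1}) R2 = \frac{163}{24} - \frac{551}{8} e_{12} - \frac{157}{24} e_{13} - \frac{241}{24} e_{14} + \frac{1117}{12} e_{15} - \frac{227}{24} e_{16} - 54 e_{23} + \frac{855}{8} e_{24} - \frac{333}{16} e_{25} - 24 e_{26} + \frac{101}{8} e_{34} - \frac{1207}{16} e_{35} + \frac{16}{3} e_{36} + \frac{2311}{16} e_{45} - \frac{97}{6} e_{46} + \frac{427}{12} e_{56} + \frac{219}{4} e_{1234} + \frac{39}{8} e_{1235} - 2 e_{1236} - \frac{123}{4} e_{1245} - \frac{163}{8} e_{1246} - \frac{47}{16} e_{1256} - \frac{621}{8} e_{1345} + \frac{47}{8} e_{1346} - \frac{37}{16} e_{1356} - \frac{515}{16} e_{1456}
(-e_{2}) R2 = -\frac{551}{8} - \frac{163}{24} e_{12} + 54 e_{13} - \frac{855}{8} e_{14} + \frac{333}{16} e_{15} + 24 e_{16} - \frac{157}{24} e_{23} - \frac{241}{24} e_{24} + \frac{1117}{12} e_{25} - \frac{227}{24} e_{26} + \frac{219}{4} e_{34} + \frac{39}{8} e_{35} - 2 e_{36} - \frac{123}{4} e_{45} - \frac{163}{8} e_{46} - \frac{47}{16} e_{56} - \frac{101}{8} e_{1234} + \frac{1207}{16} e_{1235} - \frac{16}{3} e_{1236} - \frac{2311}{16} e_{1245} + \frac{97}{6} e_{1246} - \frac{427}{12} e_{1256} - \frac{621}{8} e_{2345} + \frac{47}{8} e_{2346} - \frac{37}{16} e_{2356} - \frac{515}{16} e_{2456}
(e_{4}) R2 = \frac{241}{24} - \frac{855}{8} e_{12} - \frac{101}{8} e_{13} + \frac{163}{24} e_{14} + \frac{2311}{16} e_{15} - \frac{97}{6} e_{16} - \frac{219}{4} e_{23} - \frac{551}{8} e_{24} - \frac{123}{4} e_{25} - \frac{163}{8} e_{26} - \frac{157}{24} e_{34} - \frac{621}{8} e_{35} + \frac{47}{8} e_{36} - \frac{1117}{12} e_{45} + \frac{227}{24} e_{46} + \frac{515}{16} e_{56} - 54 e_{1234} + \frac{333}{16} e_{1245} + 24 e_{1246} + \frac{1207}{16} e_{1345} - \frac{16}{3} e_{1346} + \frac{427}{12} e_{1456} - \frac{39}{8} e_{2345} + 2 e_{2346} - \frac{47}{16} e_{2456} - \frac{37}{16} e_{3456}
(-2 e_{5}) R2 = -\frac{1117}{6} + \frac{333}{8} e_{12} + \frac{1207}{8} e_{13} - \frac{2311}{8} e_{14} - \frac{163}{12} e_{15} + \frac{427}{6} e_{16} - \frac{39}{4} e_{23} + \frac{123}{2} e_{24} + \frac{551}{4} e_{25} - \frac{47}{8} e_{26} + \frac{621}{4} e_{34} + \frac{157}{12} e_{35} - \frac{37}{8} e_{36} + \frac{241}{12} e_{45} - \frac{515}{8} e_{46} - \frac{227}{12} e_{56} + 108 e_{1235} - \frac{855}{4} e_{1245} - 48 e_{1256} - \frac{101}{4} e_{1345} + \frac{32}{3} e_{1356} - \frac{97}{3} e_{1456} - \frac{219}{2} e_{2345} - 4 e_{2356} - \frac{163}{4} e_{2456} + \frac{47}{4} e_{3456}
(-4 e_{6}) R2 = \frac{227}{6} + 96 e_{12} - \frac{64}{3} e_{13} + \frac{194}{3} e_{14} - \frac{427}{3} e_{15} - \frac{163}{6} e_{16} + 8 e_{23} + \frac{163}{2} e_{24} + \frac{47}{4} e_{25} + \frac{551}{2} e_{26} - \frac{47}{2} e_{34} + \frac{37}{4} e_{35} + \frac{157}{6} e_{36} + \frac{515}{4} e_{45} + \frac{241}{6} e_{46} - \frac{1117}{3} e_{56} + 216 e_{1236} - \frac{855}{2} e_{1246} + \frac{333}{4} e_{1256} - \frac{101}{2} e_{1346} + \frac{1207}{4} e_{1356} - \frac{2311}{4} e_{1456} - 219 e_{2346} - \frac{39}{2} e_{2356} + 123 e_{2456} + \frac{621}{2} e_{3456}
Summing the partial products and collecting blades:
Answer: -\frac{1603}{8} - \frac{539}{12} e_{12} + \frac{1315}{8} e_{13} - \frac{1003}{3} e_{14} + \frac{1229}{12} e_{15} + \frac{339}{8} e_{16} - \frac{2809}{24} e_{23} + \frac{4103}{24} e_{24} + \frac{9169}{48} e_{25} + \frac{5179}{24} e_{26} + \frac{2311}{12} e_{34} - \frac{6041}{48} e_{35} + \frac{123}{4} e_{36} + \frac{2711}{16} e_{45} - \frac{1231}{24} e_{46} - \frac{3917}{12} e_{56} - \frac{95}{8} e_{1234} + \frac{3013}{16} e_{1235} + \frac{626}{3} e_{1236} - \frac{2945}{8} e_{1245} - \frac{9785}{24} e_{1246} - \frac{157}{48} e_{1256} - \frac{439}{16} e_{1345} - \frac{1199}{24} e_{1346} + \frac{14885}{48} e_{1356} - \frac{9707}{16} e_{1456} - 192 e_{2345} - \frac{1689}{8} e_{2346} - \frac{413}{16} e_{2356} + \frac{377}{8} e_{2456} + \frac{5119}{16} e_{3456}


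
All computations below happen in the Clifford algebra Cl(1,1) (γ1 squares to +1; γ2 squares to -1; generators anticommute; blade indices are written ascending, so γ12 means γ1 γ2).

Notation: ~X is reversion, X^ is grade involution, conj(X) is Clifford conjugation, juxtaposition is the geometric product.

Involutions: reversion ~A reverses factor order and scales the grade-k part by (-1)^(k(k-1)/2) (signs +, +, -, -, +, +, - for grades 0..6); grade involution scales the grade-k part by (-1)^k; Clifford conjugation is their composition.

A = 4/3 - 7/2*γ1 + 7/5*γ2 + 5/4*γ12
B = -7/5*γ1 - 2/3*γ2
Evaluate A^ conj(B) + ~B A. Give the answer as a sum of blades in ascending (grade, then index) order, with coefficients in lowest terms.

first term: 35/6 + 31/30*γ1 - 31/36*γ2 + 322/75*γ12
second term: 35/6 - 27/10*γ1 - 95/36*γ2 - 322/75*γ12
Answer: 35/3 - 5/3*γ1 - 7/2*γ2


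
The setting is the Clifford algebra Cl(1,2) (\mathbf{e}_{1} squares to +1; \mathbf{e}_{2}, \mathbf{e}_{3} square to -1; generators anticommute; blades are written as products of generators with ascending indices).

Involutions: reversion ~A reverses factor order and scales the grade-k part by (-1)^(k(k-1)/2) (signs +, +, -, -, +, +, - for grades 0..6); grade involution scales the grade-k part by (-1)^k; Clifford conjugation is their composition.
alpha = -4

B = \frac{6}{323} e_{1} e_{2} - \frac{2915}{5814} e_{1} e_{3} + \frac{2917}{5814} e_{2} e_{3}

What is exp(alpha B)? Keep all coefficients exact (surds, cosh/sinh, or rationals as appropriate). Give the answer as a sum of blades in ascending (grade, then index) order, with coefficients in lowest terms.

B^2 term by term: the squares give (\frac{6}{323})^2*(e_{1} e_{2})^2 + (-\frac{2915}{5814})^2*(e_{1} e_{3})^2 + (\frac{2917}{5814})^2*(e_{2} e_{3})^2 = \frac{36}{104329}*(+1) + \frac{8497225}{33802596}*(+1) + \frac{8508889}{33802596}*(-1) = 0 (each basis 2-blade squares to minus the product of its generators' squares); cross terms between blades sharing an index anticommute and cancel. So B^2 = 0.
B^2 = 0, so the series truncates immediately: exp(alpha B) = 1 + alpha B (parabolic case).
Answer: 1 - \frac{24}{323} e_{1} e_{2} + \frac{5830}{2907} e_{1} e_{3} - \frac{5834}{2907} e_{2} e_{3}


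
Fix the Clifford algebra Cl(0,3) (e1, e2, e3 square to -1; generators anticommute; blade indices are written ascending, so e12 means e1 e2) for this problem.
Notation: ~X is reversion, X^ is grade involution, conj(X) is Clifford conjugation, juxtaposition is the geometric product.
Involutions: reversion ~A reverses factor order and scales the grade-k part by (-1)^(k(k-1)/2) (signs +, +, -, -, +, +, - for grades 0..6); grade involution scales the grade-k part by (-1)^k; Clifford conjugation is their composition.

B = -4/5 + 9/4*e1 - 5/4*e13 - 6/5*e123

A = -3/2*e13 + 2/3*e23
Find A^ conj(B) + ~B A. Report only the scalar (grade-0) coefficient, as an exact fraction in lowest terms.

first term: 15/8 + 4/5*e1 + 9/5*e2 + 27/8*e3 - 5/6*e12 + 6/5*e13 - 8/15*e23 - 3/2*e123
second term: 15/8 - 4/5*e1 - 9/5*e2 + 27/8*e3 + 5/6*e12 + 6/5*e13 - 8/15*e23 + 3/2*e123
Answer: 15/4


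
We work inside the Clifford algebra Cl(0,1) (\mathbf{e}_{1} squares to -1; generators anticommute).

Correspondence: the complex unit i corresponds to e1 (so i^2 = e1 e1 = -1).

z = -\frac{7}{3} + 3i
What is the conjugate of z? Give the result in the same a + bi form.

In blades: z = -\frac{7}{3} + 3 e_{1}.
Conjugation here is Clifford conjugation: the scalar is fixed and the grade-1 and grade-2 blades all flip sign, giving -\frac{7}{3} - 3 e_{1}; translating back:
Answer: -\frac{7}{3} - 3i


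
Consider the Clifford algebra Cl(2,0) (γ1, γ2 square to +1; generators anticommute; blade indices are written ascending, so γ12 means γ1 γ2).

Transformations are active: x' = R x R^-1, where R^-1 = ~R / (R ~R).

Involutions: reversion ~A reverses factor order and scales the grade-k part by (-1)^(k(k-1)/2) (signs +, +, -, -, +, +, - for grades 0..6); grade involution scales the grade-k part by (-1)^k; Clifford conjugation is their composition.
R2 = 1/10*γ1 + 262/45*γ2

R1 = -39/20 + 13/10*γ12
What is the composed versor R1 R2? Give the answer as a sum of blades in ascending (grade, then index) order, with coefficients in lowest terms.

Distribute over the terms of R1 (each basis-blade product reordered to ascending indices, repeated generators contracted through their squares):
(-39/20) R2 = -39/200*γ1 - 1703/150*γ2
(13/10*γ12) R2 = 1703/225*γ1 - 13/100*γ2
Summing the partial products and collecting blades:
Answer: 13273/1800*γ1 - 689/60*γ2


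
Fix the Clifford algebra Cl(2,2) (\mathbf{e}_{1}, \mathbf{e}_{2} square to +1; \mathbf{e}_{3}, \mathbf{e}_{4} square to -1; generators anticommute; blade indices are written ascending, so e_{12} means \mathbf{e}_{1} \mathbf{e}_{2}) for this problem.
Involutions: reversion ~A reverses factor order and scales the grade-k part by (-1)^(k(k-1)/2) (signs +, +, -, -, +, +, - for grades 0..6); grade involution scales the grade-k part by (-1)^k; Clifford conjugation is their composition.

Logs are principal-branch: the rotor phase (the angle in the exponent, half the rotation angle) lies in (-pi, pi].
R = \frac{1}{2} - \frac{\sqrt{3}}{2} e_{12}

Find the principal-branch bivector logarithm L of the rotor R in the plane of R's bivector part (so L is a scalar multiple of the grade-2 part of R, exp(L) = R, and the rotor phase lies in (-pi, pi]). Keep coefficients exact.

The scalar part of R is \frac{1}{2}, and that scalar determines the rotor phase on the principal branch; recovering the unit plane as bivector-part over sine of the phase gives L = phase * plane.
Concretely: cos(phase) = \frac{1}{2} gives phase = ±\frac{\pi}{3}, and since phase/sin(phase) is even the sign is immaterial: L = (phase/sin(phase)) * <R>_2 = (\frac{2 \sqrt{3} \pi}{9}) * <R>_2.
Answer: - \frac{\pi}{3} e_{12}


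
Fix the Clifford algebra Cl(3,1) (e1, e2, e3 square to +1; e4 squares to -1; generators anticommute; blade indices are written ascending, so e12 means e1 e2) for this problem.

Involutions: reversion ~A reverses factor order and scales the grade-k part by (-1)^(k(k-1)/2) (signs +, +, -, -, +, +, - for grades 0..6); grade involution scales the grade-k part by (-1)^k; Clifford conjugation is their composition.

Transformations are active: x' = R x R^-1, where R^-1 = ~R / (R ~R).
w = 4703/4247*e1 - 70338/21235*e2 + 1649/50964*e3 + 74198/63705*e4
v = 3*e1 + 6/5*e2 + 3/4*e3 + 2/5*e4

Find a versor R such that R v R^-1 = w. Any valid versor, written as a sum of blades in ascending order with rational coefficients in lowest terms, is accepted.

Here q(v) = q(w) = 4337/400; the classical choice R = v + w = 17444/4247*e1 - 44856/21235*e2 + 9968/12741*e3 + 19936/12741*e4 then realises v -> w under the sandwich.
Answer: 17444/4247*e1 - 44856/21235*e2 + 9968/12741*e3 + 19936/12741*e4


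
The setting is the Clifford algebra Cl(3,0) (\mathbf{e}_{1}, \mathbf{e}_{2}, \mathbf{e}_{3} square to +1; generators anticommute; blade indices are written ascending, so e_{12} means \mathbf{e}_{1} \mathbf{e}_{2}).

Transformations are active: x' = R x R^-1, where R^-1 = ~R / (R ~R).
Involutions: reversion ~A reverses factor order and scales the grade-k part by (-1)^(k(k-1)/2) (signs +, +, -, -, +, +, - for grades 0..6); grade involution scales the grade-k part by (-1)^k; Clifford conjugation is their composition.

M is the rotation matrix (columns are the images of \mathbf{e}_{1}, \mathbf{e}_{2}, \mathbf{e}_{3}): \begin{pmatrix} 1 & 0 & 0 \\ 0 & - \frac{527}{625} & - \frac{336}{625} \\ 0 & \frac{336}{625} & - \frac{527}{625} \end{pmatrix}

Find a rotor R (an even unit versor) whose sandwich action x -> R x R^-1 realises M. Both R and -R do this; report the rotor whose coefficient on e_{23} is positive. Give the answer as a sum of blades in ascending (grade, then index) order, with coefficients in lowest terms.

Method: write R = a + b12*e_{12} + b13*e_{13} + b23*e_{23} with a^2 + b12^2 + b13^2 + b23^2 = 1 (so R^-1 = ~R). Expanding the columns R e_j ~R gives tr M = 4a^2 - 1 and, from the antisymmetric part, M21 - M12 = -4a*b12, M13 - M31 = 4a*b13, M32 - M23 = -4a*b23.
Here tr M = -\frac{429}{625}, so a^2 = (1 + tr M)/4 = \frac{49}{625} and a = ±\frac{7}{25}. Taking a = \frac{7}{25}: M21 - M12 = 0, M13 - M31 = 0, M32 - M23 = \frac{672}{625}, giving b12 = 0, b13 = 0, b23 = -\frac{24}{25}, i.e. R = \frac{7}{25} - \frac{24}{25} e_{23}.
Its e_{23} coefficient is negative, so report the other preimage -R.
Answer: -\frac{7}{25} + \frac{24}{25} e_{23}. Key observation: the double cover Spin(3) -> SO(3) sends R and -R to the same matrix (trace -\frac{429}{625} here), so the stated sign of the e_{23} coefficient is what selects one sheet.


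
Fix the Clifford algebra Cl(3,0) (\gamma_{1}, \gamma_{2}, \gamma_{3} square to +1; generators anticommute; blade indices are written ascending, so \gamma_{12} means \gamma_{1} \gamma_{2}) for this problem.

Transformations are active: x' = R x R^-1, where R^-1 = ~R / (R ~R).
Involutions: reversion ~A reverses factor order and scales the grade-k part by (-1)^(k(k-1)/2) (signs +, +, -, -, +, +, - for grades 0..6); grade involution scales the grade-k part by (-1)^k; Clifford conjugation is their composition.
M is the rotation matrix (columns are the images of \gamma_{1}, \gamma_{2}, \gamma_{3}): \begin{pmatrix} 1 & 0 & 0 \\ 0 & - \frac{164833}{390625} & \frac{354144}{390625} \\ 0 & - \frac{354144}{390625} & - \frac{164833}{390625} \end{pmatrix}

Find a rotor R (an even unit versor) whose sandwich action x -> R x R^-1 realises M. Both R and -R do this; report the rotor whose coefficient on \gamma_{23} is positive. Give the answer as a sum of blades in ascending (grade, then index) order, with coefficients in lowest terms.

Method: write R = a + b12*\gamma_{12} + b13*\gamma_{13} + b23*\gamma_{23} with a^2 + b12^2 + b13^2 + b23^2 = 1 (so R^-1 = ~R). Expanding the columns R e_j ~R gives tr M = 4a^2 - 1 and, from the antisymmetric part, M21 - M12 = -4a*b12, M13 - M31 = 4a*b13, M32 - M23 = -4a*b23.
Here tr M = \frac{60959}{390625}, so a^2 = (1 + tr M)/4 = \frac{112896}{390625} and a = ±\frac{336}{625}. Taking a = \frac{336}{625}: M21 - M12 = 0, M13 - M31 = 0, M32 - M23 = -\frac{708288}{390625}, giving b12 = 0, b13 = 0, b23 = \frac{527}{625}, i.e. R = \frac{336}{625} + \frac{527}{625} \gamma_{23}.
Its \gamma_{23} coefficient is already positive.
Answer: \frac{336}{625} + \frac{527}{625} \gamma_{23}. Why the constraint matters: R and -R act identically through the sandwich — M has trace \frac{60959}{390625} either way — so only the sign condition on \gamma_{23} picks one of the two preimages.


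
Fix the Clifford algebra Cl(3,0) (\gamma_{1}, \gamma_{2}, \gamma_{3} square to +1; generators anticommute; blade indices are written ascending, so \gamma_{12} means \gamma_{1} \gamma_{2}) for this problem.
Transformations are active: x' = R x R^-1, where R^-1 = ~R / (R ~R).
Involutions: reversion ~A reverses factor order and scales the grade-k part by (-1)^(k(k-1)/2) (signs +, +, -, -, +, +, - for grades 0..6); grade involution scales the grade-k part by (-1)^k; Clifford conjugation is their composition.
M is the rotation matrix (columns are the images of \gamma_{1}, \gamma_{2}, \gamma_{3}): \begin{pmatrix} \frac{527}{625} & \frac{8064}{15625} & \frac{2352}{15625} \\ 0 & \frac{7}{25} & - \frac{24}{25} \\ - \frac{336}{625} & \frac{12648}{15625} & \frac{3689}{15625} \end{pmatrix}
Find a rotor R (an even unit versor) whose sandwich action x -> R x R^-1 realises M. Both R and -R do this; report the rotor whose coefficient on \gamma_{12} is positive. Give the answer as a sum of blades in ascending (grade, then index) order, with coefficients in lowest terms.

Method: write R = a + b12*\gamma_{12} + b13*\gamma_{13} + b23*\gamma_{23} with a^2 + b12^2 + b13^2 + b23^2 = 1 (so R^-1 = ~R). Expanding the columns R e_j ~R gives tr M = 4a^2 - 1 and, from the antisymmetric part, M21 - M12 = -4a*b12, M13 - M31 = 4a*b13, M32 - M23 = -4a*b23.
Here tr M = \frac{21239}{15625}, so a^2 = (1 + tr M)/4 = \frac{9216}{15625} and a = ±\frac{96}{125}. Taking a = \frac{96}{125}: M21 - M12 = -\frac{8064}{15625}, M13 - M31 = \frac{10752}{15625}, M32 - M23 = \frac{27648}{15625}, giving b12 = \frac{21}{125}, b13 = \frac{28}{125}, b23 = -\frac{72}{125}, i.e. R = \frac{96}{125} + \frac{21}{125} \gamma_{12} + \frac{28}{125} \gamma_{13} - \frac{72}{125} \gamma_{23}.
Its \gamma_{12} coefficient is already positive.
Answer: \frac{96}{125} + \frac{21}{125} \gamma_{12} + \frac{28}{125} \gamma_{13} - \frac{72}{125} \gamma_{23}. Key observation: the double cover Spin(3) -> SO(3) sends R and -R to the same matrix (trace \frac{21239}{15625} here), so the stated sign of the \gamma_{12} coefficient is what selects one sheet.
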